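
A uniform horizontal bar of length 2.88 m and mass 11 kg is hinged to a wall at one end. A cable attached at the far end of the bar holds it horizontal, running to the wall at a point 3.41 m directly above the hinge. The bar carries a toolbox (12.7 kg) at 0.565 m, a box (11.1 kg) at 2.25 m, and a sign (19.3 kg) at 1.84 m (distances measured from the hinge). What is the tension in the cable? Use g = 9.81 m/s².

Take moments about the hinge.
Beam weight: 11 × 9.81 = 107.9 N down at 1.44 m → arm 1.44 m, τ = 107.9 × 1.44 = 155.4 N·m clockwise.
Toolbox: 12.7 × 9.81 = 124.6 N down at 0.565 m → arm 0.565 m, τ = 124.6 × 0.565 = 70.4 N·m clockwise.
Box: 11.1 × 9.81 = 108.9 N down at 2.25 m → arm 2.25 m, τ = 108.9 × 2.25 = 245 N·m clockwise.
Sign: 19.3 × 9.81 = 189.3 N down at 1.84 m → arm 1.84 m, τ = 189.3 × 1.84 = 348.3 N·m clockwise.
Total clockwise load moment = 819.1 N·m.
The cable tension T acts at 2.88 m; only its component perpendicular to the bar, T sinθ, produces torque. sinθ = h/√(h²+d²) = 3.41/√(3.41²+2.88²) = 0.764.
For rotational equilibrium, T × 2.88 × 0.764 = 819.1, so T = 819.1 / 2.2 = 372 N.

T ≈ 372 N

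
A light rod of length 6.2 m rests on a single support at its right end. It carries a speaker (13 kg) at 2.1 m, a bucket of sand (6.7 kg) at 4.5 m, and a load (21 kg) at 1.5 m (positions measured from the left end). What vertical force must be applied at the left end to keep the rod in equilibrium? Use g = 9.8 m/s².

Taking torques about the right end:
Speaker: 13 × 9.8 = 127.4 N down at 2.1 m → arm 4.1 m, τ = 127.4 × 4.1 = 522.3 N·m counterclockwise.
Bucket of sand: 6.7 × 9.8 = 65.66 N down at 4.5 m → arm 1.7 m, τ = 65.66 × 1.7 = 111.6 N·m counterclockwise.
Load: 21 × 9.8 = 205.8 N down at 1.5 m → arm 4.7 m, τ = 205.8 × 4.7 = 967.3 N·m counterclockwise.
Net moment of the loads = 1601 N·m counterclockwise.
The upward force F acts at the left end, arm 6.2 m, giving F × 6.2 clockwise.
Στ = 0 ⇒ F × 6.2 = 1601 ⇒ F = 1601 / 6.2 = 258 N.

F ≈ 258 N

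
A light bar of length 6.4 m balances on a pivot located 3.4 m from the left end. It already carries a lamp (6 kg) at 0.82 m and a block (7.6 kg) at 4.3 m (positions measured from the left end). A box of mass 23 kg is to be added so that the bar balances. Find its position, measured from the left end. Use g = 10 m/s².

Taking torques about the pivot (at 3.4 m from the left end):
Lamp: 6 × 10 = 60 N down at 0.82 m → arm 2.58 m, τ = 60 × 2.58 = 154.8 N·m counterclockwise.
Block: 7.6 × 10 = 76 N down at 4.3 m → arm 0.9 m, τ = 76 × 0.9 = 68.4 N·m clockwise.
Net moment of existing loads = 86.4 N·m counterclockwise.
The box weighs 23 × 10 = 230 N and must supply an equal clockwise moment, so its lever arm about the pivot is 86.4 / 230 = 0.376 m.
That puts it at 3.4 + 0.376 = 3.78 m from the left end.

x ≈ 3.78 m from the left end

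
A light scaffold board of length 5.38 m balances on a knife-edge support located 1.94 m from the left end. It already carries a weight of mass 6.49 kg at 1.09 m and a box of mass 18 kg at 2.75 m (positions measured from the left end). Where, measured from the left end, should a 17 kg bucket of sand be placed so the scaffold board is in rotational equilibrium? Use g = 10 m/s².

About the knife-edge support (at 1.94 m from the left end):
Weight: 6.49 × 10 = 64.9 N down at 1.09 m → arm 0.85 m, τ = 64.9 × 0.85 = 55.17 N·m counterclockwise.
Box: 18 × 10 = 180 N down at 2.75 m → arm 0.81 m, τ = 180 × 0.81 = 145.8 N·m clockwise.
Net moment of existing loads = 90.63 N·m clockwise.
The bucket of sand weighs 17 × 10 = 170 N and must supply an equal counterclockwise moment, so its lever arm about the knife-edge support is 90.63 / 170 = 0.533 m.
That puts it at 1.94 − 0.533 = 1.41 m from the left end.

x ≈ 1.41 m from the left end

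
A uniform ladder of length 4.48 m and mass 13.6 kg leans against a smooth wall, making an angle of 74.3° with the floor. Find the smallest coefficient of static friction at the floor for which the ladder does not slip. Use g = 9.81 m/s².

Take moments about the foot of the ladder.
Ladder weight 13.6×9.81 = 133.4 N acts at 2.24 m along the ladder; its horizontal arm is 2.24·cos74.3° = 0.6061 m → τ = 80.85 N·m clockwise.
Wall normal N acts horizontally at the top; its moment arm is the height L sinθ = 4.48·sin74.3° = 4.313 m, counterclockwise.
For rotational equilibrium, N × 4.313 = 80.85, so N = 18.75 N.
ΣFx = 0 ⇒ f = N_wall = 18.75 N. ΣFy = 0 ⇒ N_floor = 133.4 N.
μ_min = f / N_floor = 18.75 / 133.4 = 0.141.

μ_min ≈ 0.141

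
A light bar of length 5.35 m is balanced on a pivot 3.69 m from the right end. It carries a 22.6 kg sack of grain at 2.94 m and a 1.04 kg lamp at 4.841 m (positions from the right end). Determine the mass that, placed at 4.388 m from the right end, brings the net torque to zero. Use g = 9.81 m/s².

Sum moments about the pivot (at 3.69 m from the right end) (the support reaction has zero arm there).
Sack of grain: 22.6 × 9.81 = 221.7 N down at 2.94 m → arm 0.75 m, τ = 221.7 × 0.75 = 166.3 N·m clockwise.
Lamp: 1.04 × 9.81 = 10.2 N down at 4.841 m → arm 1.151 m, τ = 10.2 × 1.151 = 11.74 N·m counterclockwise.
Net moment of known loads = 154.6 N·m clockwise.
An unknown mass m at 4.388 m has arm 0.698 m; its moment is m·g·0.698 counterclockwise.
For rotational equilibrium, m × 9.81 × 0.698 = 154.6, so m = 154.6 / (9.81 × 0.698) = 22.6 kg.

m ≈ 22.6 kg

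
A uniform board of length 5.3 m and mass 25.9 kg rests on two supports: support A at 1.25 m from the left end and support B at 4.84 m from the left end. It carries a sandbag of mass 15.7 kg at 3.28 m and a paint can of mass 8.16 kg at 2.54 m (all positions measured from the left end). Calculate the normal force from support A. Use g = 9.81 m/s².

R_A ≈ 273 N

About support B:
Beam weight: 25.9 × 9.81 = 254.1 N down at 2.65 m → arm 2.19 m, τ = 254.1 × 2.19 = 556.5 N·m counterclockwise.
Sandbag: 15.7 × 9.81 = 154 N down at 3.28 m → arm 1.56 m, τ = 154 × 1.56 = 240.2 N·m counterclockwise.
Paint can: 8.16 × 9.81 = 80.05 N down at 2.54 m → arm 2.3 m, τ = 80.05 × 2.3 = 184.1 N·m counterclockwise.
Net load moment about support B = 980.8 N·m counterclockwise.
Reaction R at support A is upward at 1.25 m, arm 3.59 m → moment R × 3.59 clockwise.
Balancing moments: R × 3.59 = 980.8, giving R = 273 N.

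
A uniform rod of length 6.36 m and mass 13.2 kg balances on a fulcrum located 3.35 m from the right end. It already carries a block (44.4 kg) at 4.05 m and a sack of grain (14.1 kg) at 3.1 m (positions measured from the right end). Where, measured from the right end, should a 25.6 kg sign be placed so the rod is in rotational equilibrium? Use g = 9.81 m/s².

x ≈ 2.36 m from the right end

About the fulcrum (at 3.35 m from the right end):
Beam weight: 13.2 × 9.81 = 129.5 N down at 3.18 m → arm 0.17 m, τ = 129.5 × 0.17 = 22.02 N·m clockwise.
Block: 44.4 × 9.81 = 435.6 N down at 4.05 m → arm 0.7 m, τ = 435.6 × 0.7 = 304.9 N·m counterclockwise.
Sack of grain: 14.1 × 9.81 = 138.3 N down at 3.1 m → arm 0.25 m, τ = 138.3 × 0.25 = 34.58 N·m clockwise.
Net moment of existing loads = 248.3 N·m counterclockwise.
The sign weighs 25.6 × 9.81 = 251.1 N and must supply an equal clockwise moment, so its lever arm about the fulcrum is 248.3 / 251.1 = 0.989 m.
That puts it at 3.35 − 0.989 = 2.36 m from the right end.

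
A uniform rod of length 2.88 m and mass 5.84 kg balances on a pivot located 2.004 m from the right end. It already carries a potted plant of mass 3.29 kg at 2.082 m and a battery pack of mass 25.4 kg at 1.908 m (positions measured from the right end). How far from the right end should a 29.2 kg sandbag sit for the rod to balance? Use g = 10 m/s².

x ≈ 2.19 m from the right end

Choose the pivot (at 2.004 m from the right end) as the axis so the support reaction has zero arm there.
Beam weight: 5.84 × 10 = 58.4 N down at 1.44 m → arm 0.564 m, τ = 58.4 × 0.564 = 32.94 N·m clockwise.
Potted plant: 3.29 × 10 = 32.9 N down at 2.082 m → arm 0.078 m, τ = 32.9 × 0.078 = 2.566 N·m counterclockwise.
Battery pack: 25.4 × 10 = 254 N down at 1.908 m → arm 0.096 m, τ = 254 × 0.096 = 24.38 N·m clockwise.
Net moment of existing loads = 54.75 N·m clockwise.
The sandbag weighs 29.2 × 10 = 292 N and must supply an equal counterclockwise moment, so its lever arm about the pivot is 54.75 / 292 = 0.188 m.
That puts it at 2.004 + 0.188 = 2.19 m from the right end.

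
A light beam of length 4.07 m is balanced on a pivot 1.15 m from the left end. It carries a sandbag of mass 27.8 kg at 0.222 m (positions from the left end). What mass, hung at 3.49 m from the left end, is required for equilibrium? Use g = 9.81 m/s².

m ≈ 11 kg

About the pivot (at 1.15 m from the left end):
Sandbag: 27.8 × 9.81 = 272.7 N down at 0.222 m → arm 0.928 m, τ = 272.7 × 0.928 = 253.1 N·m counterclockwise.
Net moment of known loads = 253.1 N·m counterclockwise.
An unknown mass m at 3.49 m has arm 2.34 m; its moment is m·g·2.34 clockwise.
For rotational equilibrium, m × 9.81 × 2.34 = 253.1, so m = 253.1 / (9.81 × 2.34) = 11 kg.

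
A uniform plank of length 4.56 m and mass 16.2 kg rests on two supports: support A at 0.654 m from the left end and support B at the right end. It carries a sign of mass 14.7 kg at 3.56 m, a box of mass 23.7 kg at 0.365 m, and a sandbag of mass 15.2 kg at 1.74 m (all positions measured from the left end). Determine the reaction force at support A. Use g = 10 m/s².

R_A ≈ 496 N

Sum moments about support B (its reaction then has zero moment arm).
Beam weight: 16.2 × 10 = 162 N down at 2.28 m → arm 2.28 m, τ = 162 × 2.28 = 369.4 N·m counterclockwise.
Sign: 14.7 × 10 = 147 N down at 3.56 m → arm 1 m, τ = 147 × 1 = 147 N·m counterclockwise.
Box: 23.7 × 10 = 237 N down at 0.365 m → arm 4.195 m, τ = 237 × 4.195 = 994.2 N·m counterclockwise.
Sandbag: 15.2 × 10 = 152 N down at 1.74 m → arm 2.82 m, τ = 152 × 2.82 = 428.6 N·m counterclockwise.
Net load moment about support B = 1939 N·m counterclockwise.
Reaction R at support A is upward at 0.654 m, arm 3.906 m → moment R × 3.906 clockwise.
Balancing moments: R × 3.906 = 1939, giving R = 496 N.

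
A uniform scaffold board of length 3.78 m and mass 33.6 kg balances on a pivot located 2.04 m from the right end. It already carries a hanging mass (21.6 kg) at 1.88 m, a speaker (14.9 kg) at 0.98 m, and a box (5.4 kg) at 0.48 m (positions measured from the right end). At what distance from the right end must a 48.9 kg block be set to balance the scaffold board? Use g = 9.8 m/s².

Choose the pivot (at 2.04 m from the right end) as the axis so the support reaction has zero arm there.
Beam weight: 33.6 × 9.8 = 329.3 N down at 1.89 m → arm 0.15 m, τ = 329.3 × 0.15 = 49.4 N·m clockwise.
Hanging mass: 21.6 × 9.8 = 211.7 N down at 1.88 m → arm 0.16 m, τ = 211.7 × 0.16 = 33.87 N·m clockwise.
Speaker: 14.9 × 9.8 = 146 N down at 0.98 m → arm 1.06 m, τ = 146 × 1.06 = 154.8 N·m clockwise.
Box: 5.4 × 9.8 = 52.92 N down at 0.48 m → arm 1.56 m, τ = 52.92 × 1.56 = 82.56 N·m clockwise.
Net moment of existing loads = 320.6 N·m clockwise.
The block weighs 48.9 × 9.8 = 479.2 N and must supply an equal counterclockwise moment, so its lever arm about the pivot is 320.6 / 479.2 = 0.669 m.
That puts it at 2.04 + 0.669 = 2.71 m from the right end.

x ≈ 2.71 m from the right end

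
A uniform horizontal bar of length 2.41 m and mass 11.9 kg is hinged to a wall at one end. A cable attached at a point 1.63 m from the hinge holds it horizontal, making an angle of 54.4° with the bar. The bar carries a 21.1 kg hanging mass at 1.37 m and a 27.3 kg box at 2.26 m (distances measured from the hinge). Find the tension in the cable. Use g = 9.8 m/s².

Take moments about the hinge.
Beam weight: 11.9 × 9.8 = 116.6 N down at 1.205 m → arm 1.205 m, τ = 116.6 × 1.205 = 140.5 N·m clockwise.
Hanging mass: 21.1 × 9.8 = 206.8 N down at 1.37 m → arm 1.37 m, τ = 206.8 × 1.37 = 283.3 N·m clockwise.
Box: 27.3 × 9.8 = 267.5 N down at 2.26 m → arm 2.26 m, τ = 267.5 × 2.26 = 604.5 N·m clockwise.
Total clockwise load moment = 1028 N·m.
The cable tension T acts at 1.63 m; only its component perpendicular to the bar, T sinθ, produces torque. sin 54.4° = 0.8131.
Στ = 0 ⇒ T × 1.63 × 0.8131 = 1028 ⇒ T = 1028 / 1.325 = 776 N.

T ≈ 776 N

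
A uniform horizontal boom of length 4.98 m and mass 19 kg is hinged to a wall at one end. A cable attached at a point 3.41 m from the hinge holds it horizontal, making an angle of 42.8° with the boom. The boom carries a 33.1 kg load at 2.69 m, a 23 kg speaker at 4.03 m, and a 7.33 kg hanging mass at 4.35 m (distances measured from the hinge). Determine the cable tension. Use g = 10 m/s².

T ≈ 1130 N

Sum moments about the hinge (the unknown hinge reaction has zero arm there).
Beam weight: 19 × 10 = 190 N down at 2.49 m → arm 2.49 m, τ = 190 × 2.49 = 473.1 N·m clockwise.
Load: 33.1 × 10 = 331 N down at 2.69 m → arm 2.69 m, τ = 331 × 2.69 = 890.4 N·m clockwise.
Speaker: 23 × 10 = 230 N down at 4.03 m → arm 4.03 m, τ = 230 × 4.03 = 926.9 N·m clockwise.
Hanging mass: 7.33 × 10 = 73.3 N down at 4.35 m → arm 4.35 m, τ = 73.3 × 4.35 = 318.9 N·m clockwise.
Total clockwise load moment = 2609 N·m.
The cable tension T acts at 3.41 m; only its component perpendicular to the boom, T sinθ, produces torque. sin 42.8° = 0.6794.
Setting net torque to zero: T × 3.41 × 0.6794 = 2609 → T = 2609 / 2.317 = 1130 N.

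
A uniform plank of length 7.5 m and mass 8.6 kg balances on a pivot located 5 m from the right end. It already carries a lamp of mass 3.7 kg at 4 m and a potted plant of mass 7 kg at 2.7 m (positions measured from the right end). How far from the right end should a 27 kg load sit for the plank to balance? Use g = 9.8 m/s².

Sum moments about the pivot (at 5 m from the right end) (the support reaction has zero arm there).
Beam weight: 8.6 × 9.8 = 84.28 N down at 3.75 m → arm 1.25 m, τ = 84.28 × 1.25 = 105.3 N·m clockwise.
Lamp: 3.7 × 9.8 = 36.26 N down at 4 m → arm 1 m, τ = 36.26 × 1 = 36.26 N·m clockwise.
Potted plant: 7 × 9.8 = 68.6 N down at 2.7 m → arm 2.3 m, τ = 68.6 × 2.3 = 157.8 N·m clockwise.
Net moment of existing loads = 299.4 N·m clockwise.
The load weighs 27 × 9.8 = 264.6 N and must supply an equal counterclockwise moment, so its lever arm about the pivot is 299.4 / 264.6 = 1.13 m.
That puts it at 5 + 1.13 = 6.13 m from the right end.

x ≈ 6.13 m from the right end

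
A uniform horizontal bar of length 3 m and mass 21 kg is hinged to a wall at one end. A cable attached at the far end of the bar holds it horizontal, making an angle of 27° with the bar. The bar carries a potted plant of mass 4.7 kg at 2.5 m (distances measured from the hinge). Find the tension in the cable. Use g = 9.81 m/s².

About the hinge:
Beam weight: 21 × 9.81 = 206 N down at 1.5 m → arm 1.5 m, τ = 206 × 1.5 = 309 N·m clockwise.
Potted plant: 4.7 × 9.81 = 46.11 N down at 2.5 m → arm 2.5 m, τ = 46.11 × 2.5 = 115.3 N·m clockwise.
Total clockwise load moment = 424.3 N·m.
The cable tension T acts at 3 m; only its component perpendicular to the bar, T sinθ, produces torque. sin 27° = 0.454.
Στ = 0 ⇒ T × 3 × 0.454 = 424.3 ⇒ T = 424.3 / 1.362 = 312 N.

T ≈ 312 N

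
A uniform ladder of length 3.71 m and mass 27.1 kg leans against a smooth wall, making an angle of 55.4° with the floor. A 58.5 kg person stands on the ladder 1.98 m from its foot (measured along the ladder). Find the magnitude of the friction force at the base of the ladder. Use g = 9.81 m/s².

About the foot of the ladder:
Ladder weight 27.1×9.81 = 265.9 N acts at 1.855 m along the ladder; its horizontal arm is 1.855·cos55.4° = 1.053 m → τ = 280 N·m clockwise.
Person: 58.5×9.81 = 573.9 N at 1.98 m → arm 1.124 m → τ = 645.1 N·m clockwise.
Wall normal N acts horizontally at the top; its moment arm is the height L sinθ = 3.71·sin55.4° = 3.054 m, counterclockwise.
For rotational equilibrium, N × 3.054 = 925.1, so N = 303 N.
ΣFx = 0: friction at the foot balances the wall's push, so f = N_wall = 303 N.

f ≈ 303 N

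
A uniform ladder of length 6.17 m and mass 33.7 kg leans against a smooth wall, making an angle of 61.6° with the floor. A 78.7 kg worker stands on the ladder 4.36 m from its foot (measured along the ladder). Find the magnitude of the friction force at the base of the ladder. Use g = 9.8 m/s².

f ≈ 384 N

Choose the foot of the ladder as the axis so the floor normal and friction both act there and drop out.
Ladder weight 33.7×9.8 = 330.3 N acts at 3.085 m along the ladder; its horizontal arm is 3.085·cos61.6° = 1.467 m → τ = 484.6 N·m clockwise.
Worker: 78.7×9.8 = 771.3 N at 4.36 m → arm 2.074 m → τ = 1600 N·m clockwise.
Wall normal N acts horizontally at the top; its moment arm is the height L sinθ = 6.17·sin61.6° = 5.427 m, counterclockwise.
Setting net torque to zero: N × 5.427 = 2085 → N = 384 N.
ΣFx = 0: friction at the foot balances the wall's push, so f = N_wall = 384 N.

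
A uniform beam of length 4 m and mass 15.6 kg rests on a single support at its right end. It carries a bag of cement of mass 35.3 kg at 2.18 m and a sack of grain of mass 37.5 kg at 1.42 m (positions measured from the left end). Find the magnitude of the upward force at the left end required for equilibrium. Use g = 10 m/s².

Take moments about the right end.
Beam weight: 15.6 × 10 = 156 N down at 2 m → arm 2 m, τ = 156 × 2 = 312 N·m counterclockwise.
Bag of cement: 35.3 × 10 = 353 N down at 2.18 m → arm 1.82 m, τ = 353 × 1.82 = 642.5 N·m counterclockwise.
Sack of grain: 37.5 × 10 = 375 N down at 1.42 m → arm 2.58 m, τ = 375 × 2.58 = 967.5 N·m counterclockwise.
Net moment of the loads = 1922 N·m counterclockwise.
The upward force F acts at the left end, arm 4 m, giving F × 4 clockwise.
Στ = 0 ⇒ F × 4 = 1922 ⇒ F = 1922 / 4 = 480 N.

F ≈ 480 N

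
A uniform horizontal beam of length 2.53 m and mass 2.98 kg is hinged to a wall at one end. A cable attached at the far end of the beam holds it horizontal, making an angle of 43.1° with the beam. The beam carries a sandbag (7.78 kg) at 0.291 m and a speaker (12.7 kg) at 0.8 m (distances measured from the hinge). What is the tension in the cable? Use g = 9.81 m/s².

Sum moments about the hinge (the unknown hinge reaction has zero arm there).
Beam weight: 2.98 × 9.81 = 29.23 N down at 1.265 m → arm 1.265 m, τ = 29.23 × 1.265 = 36.98 N·m clockwise.
Sandbag: 7.78 × 9.81 = 76.32 N down at 0.291 m → arm 0.291 m, τ = 76.32 × 0.291 = 22.21 N·m clockwise.
Speaker: 12.7 × 9.81 = 124.6 N down at 0.8 m → arm 0.8 m, τ = 124.6 × 0.8 = 99.68 N·m clockwise.
Total clockwise load moment = 158.9 N·m.
The cable tension T acts at 2.53 m; only its component perpendicular to the beam, T sinθ, produces torque. sin 43.1° = 0.6833.
Setting net torque to zero: T × 2.53 × 0.6833 = 158.9 → T = 158.9 / 1.729 = 91.9 N.

T ≈ 91.9 N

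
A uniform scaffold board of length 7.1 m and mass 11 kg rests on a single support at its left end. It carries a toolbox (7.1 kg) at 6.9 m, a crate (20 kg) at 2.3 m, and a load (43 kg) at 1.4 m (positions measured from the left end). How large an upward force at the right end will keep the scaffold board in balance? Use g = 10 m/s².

Sum moments about the left end (the unknown pivot reaction has zero arm there).
Beam weight: 11 × 10 = 110 N down at 3.55 m → arm 3.55 m, τ = 110 × 3.55 = 390.5 N·m clockwise.
Toolbox: 7.1 × 10 = 71 N down at 6.9 m → arm 6.9 m, τ = 71 × 6.9 = 489.9 N·m clockwise.
Crate: 20 × 10 = 200 N down at 2.3 m → arm 2.3 m, τ = 200 × 2.3 = 460 N·m clockwise.
Load: 43 × 10 = 430 N down at 1.4 m → arm 1.4 m, τ = 430 × 1.4 = 602 N·m clockwise.
Net moment of the loads = 1942 N·m clockwise.
The upward force F acts at the right end, arm 7.1 m, giving F × 7.1 counterclockwise.
Στ = 0 ⇒ F × 7.1 = 1942 ⇒ F = 1942 / 7.1 = 274 N.

F ≈ 274 N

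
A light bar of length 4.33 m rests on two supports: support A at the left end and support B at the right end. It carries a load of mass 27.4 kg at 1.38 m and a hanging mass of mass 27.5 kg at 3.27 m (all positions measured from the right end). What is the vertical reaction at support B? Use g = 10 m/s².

Choose support A as the axis so its reaction then has zero moment arm.
Load: 27.4 × 10 = 274 N down at 1.38 m → arm 2.95 m, τ = 274 × 2.95 = 808.3 N·m clockwise.
Hanging mass: 27.5 × 10 = 275 N down at 3.27 m → arm 1.06 m, τ = 275 × 1.06 = 291.5 N·m clockwise.
Net load moment about support A = 1100 N·m clockwise.
Reaction R at support B is upward at 0 m, arm 4.33 m → moment R × 4.33 counterclockwise.
Στ = 0 ⇒ R × 4.33 = 1100 ⇒ R = 254 N.

R_B ≈ 254 N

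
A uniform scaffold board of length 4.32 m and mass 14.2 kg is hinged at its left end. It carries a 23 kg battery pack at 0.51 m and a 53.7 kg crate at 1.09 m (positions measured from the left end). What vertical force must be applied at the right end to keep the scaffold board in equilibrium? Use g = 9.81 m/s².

F ≈ 229 N

Take moments about the left end.
Beam weight: 14.2 × 9.81 = 139.3 N down at 2.16 m → arm 2.16 m, τ = 139.3 × 2.16 = 300.9 N·m clockwise.
Battery pack: 23 × 9.81 = 225.6 N down at 0.51 m → arm 0.51 m, τ = 225.6 × 0.51 = 115.1 N·m clockwise.
Crate: 53.7 × 9.81 = 526.8 N down at 1.09 m → arm 1.09 m, τ = 526.8 × 1.09 = 574.2 N·m clockwise.
Net moment of the loads = 990.2 N·m clockwise.
The upward force F acts at the right end, arm 4.32 m, giving F × 4.32 counterclockwise.
Στ = 0 ⇒ F × 4.32 = 990.2 ⇒ F = 990.2 / 4.32 = 229 N.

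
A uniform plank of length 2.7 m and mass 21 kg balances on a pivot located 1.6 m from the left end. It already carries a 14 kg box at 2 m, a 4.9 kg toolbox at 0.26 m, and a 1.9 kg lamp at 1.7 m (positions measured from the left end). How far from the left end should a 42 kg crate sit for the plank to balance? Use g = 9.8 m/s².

Sum moments about the pivot (at 1.6 m from the left end) (the support reaction has zero arm there).
Beam weight: 21 × 9.8 = 205.8 N down at 1.35 m → arm 0.25 m, τ = 205.8 × 0.25 = 51.45 N·m counterclockwise.
Box: 14 × 9.8 = 137.2 N down at 2 m → arm 0.4 m, τ = 137.2 × 0.4 = 54.88 N·m clockwise.
Toolbox: 4.9 × 9.8 = 48.02 N down at 0.26 m → arm 1.34 m, τ = 48.02 × 1.34 = 64.35 N·m counterclockwise.
Lamp: 1.9 × 9.8 = 18.62 N down at 1.7 m → arm 0.1 m, τ = 18.62 × 0.1 = 1.862 N·m clockwise.
Net moment of existing loads = 59.06 N·m counterclockwise.
The crate weighs 42 × 9.8 = 411.6 N and must supply an equal clockwise moment, so its lever arm about the pivot is 59.06 / 411.6 = 0.143 m.
That puts it at 1.6 + 0.143 = 1.74 m from the left end.

x ≈ 1.74 m from the left end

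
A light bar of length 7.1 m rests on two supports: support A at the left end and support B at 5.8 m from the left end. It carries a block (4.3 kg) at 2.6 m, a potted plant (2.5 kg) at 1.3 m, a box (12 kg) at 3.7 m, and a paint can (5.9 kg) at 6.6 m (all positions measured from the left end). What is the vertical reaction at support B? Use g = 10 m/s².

Taking torques about support A:
Block: 4.3 × 10 = 43 N down at 2.6 m → arm 2.6 m, τ = 43 × 2.6 = 111.8 N·m clockwise.
Potted plant: 2.5 × 10 = 25 N down at 1.3 m → arm 1.3 m, τ = 25 × 1.3 = 32.5 N·m clockwise.
Box: 12 × 10 = 120 N down at 3.7 m → arm 3.7 m, τ = 120 × 3.7 = 444 N·m clockwise.
Paint can: 5.9 × 10 = 59 N down at 6.6 m → arm 6.6 m, τ = 59 × 6.6 = 389.4 N·m clockwise.
Net load moment about support A = 977.7 N·m clockwise.
Reaction R at support B is upward at 5.8 m, arm 5.8 m → moment R × 5.8 counterclockwise.
Balancing moments: R × 5.8 = 977.7, giving R = 169 N.

R_B ≈ 169 N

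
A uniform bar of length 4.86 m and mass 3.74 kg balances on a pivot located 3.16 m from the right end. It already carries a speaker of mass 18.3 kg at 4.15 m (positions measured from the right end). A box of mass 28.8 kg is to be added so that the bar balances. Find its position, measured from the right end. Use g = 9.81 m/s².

x ≈ 2.63 m from the right end

Sum moments about the pivot (at 3.16 m from the right end) (the support reaction has zero arm there).
Beam weight: 3.74 × 9.81 = 36.69 N down at 2.43 m → arm 0.73 m, τ = 36.69 × 0.73 = 26.78 N·m clockwise.
Speaker: 18.3 × 9.81 = 179.5 N down at 4.15 m → arm 0.99 m, τ = 179.5 × 0.99 = 177.7 N·m counterclockwise.
Net moment of existing loads = 150.9 N·m counterclockwise.
The box weighs 28.8 × 9.81 = 282.5 N and must supply an equal clockwise moment, so its lever arm about the pivot is 150.9 / 282.5 = 0.534 m.
That puts it at 3.16 − 0.534 = 2.63 m from the right end.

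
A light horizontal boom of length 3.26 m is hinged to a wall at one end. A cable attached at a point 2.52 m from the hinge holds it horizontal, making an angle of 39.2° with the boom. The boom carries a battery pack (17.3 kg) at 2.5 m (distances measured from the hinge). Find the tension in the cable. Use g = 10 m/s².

Take moments about the hinge.
Battery pack: 17.3 × 10 = 173 N down at 2.5 m → arm 2.5 m, τ = 173 × 2.5 = 432.5 N·m clockwise.
Total clockwise load moment = 432.5 N·m.
The cable tension T acts at 2.52 m; only its component perpendicular to the boom, T sinθ, produces torque. sin 39.2° = 0.632.
Balancing moments: T × 2.52 × 0.632 = 432.5, giving T = 432.5 / 1.593 = 272 N.

T ≈ 272 N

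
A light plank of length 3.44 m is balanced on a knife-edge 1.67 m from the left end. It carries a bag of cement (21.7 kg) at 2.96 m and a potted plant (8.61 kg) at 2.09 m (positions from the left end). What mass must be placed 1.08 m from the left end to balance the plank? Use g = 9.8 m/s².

Choose the knife-edge (at 1.67 m from the left end) as the axis so the support reaction has zero arm there.
Bag of cement: 21.7 × 9.8 = 212.7 N down at 2.96 m → arm 1.29 m, τ = 212.7 × 1.29 = 274.4 N·m clockwise.
Potted plant: 8.61 × 9.8 = 84.38 N down at 2.09 m → arm 0.42 m, τ = 84.38 × 0.42 = 35.44 N·m clockwise.
Net moment of known loads = 309.8 N·m clockwise.
An unknown mass m at 1.08 m has arm 0.59 m; its moment is m·g·0.59 counterclockwise.
Balancing moments: m × 9.8 × 0.59 = 309.8, giving m = 309.8 / (9.8 × 0.59) = 53.6 kg.

m ≈ 53.6 kg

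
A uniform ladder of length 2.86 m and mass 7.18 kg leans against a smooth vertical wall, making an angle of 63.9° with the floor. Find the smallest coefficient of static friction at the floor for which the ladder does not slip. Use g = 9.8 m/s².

About the foot of the ladder:
Ladder weight 7.18×9.8 = 70.36 N acts at 1.43 m along the ladder; its horizontal arm is 1.43·cos63.9° = 0.6291 m → τ = 44.26 N·m clockwise.
Wall normal N acts horizontally at the top; its moment arm is the height L sinθ = 2.86·sin63.9° = 2.568 m, counterclockwise.
Στ = 0 ⇒ N × 2.568 = 44.26 ⇒ N = 17.24 N.
ΣFx = 0 ⇒ f = N_wall = 17.24 N. ΣFy = 0 ⇒ N_floor = 70.36 N.
μ_min = f / N_floor = 17.24 / 70.36 = 0.245.

μ_min ≈ 0.245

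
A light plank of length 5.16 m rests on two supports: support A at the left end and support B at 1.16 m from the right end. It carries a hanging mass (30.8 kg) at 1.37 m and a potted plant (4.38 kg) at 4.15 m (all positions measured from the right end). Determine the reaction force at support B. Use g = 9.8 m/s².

Taking torques about support A:
Hanging mass: 30.8 × 9.8 = 301.8 N down at 1.37 m → arm 3.79 m, τ = 301.8 × 3.79 = 1144 N·m clockwise.
Potted plant: 4.38 × 9.8 = 42.92 N down at 4.15 m → arm 1.01 m, τ = 42.92 × 1.01 = 43.35 N·m clockwise.
Net load moment about support A = 1187 N·m clockwise.
Reaction R at support B is upward at 1.16 m, arm 4 m → moment R × 4 counterclockwise.
For rotational equilibrium, R × 4 = 1187, so R = 297 N.

R_B ≈ 297 N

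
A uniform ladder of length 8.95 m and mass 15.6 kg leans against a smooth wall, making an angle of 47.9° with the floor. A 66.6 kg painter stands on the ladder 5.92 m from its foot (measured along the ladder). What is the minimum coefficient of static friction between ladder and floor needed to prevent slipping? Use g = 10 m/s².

Choose the foot of the ladder as the axis so the floor normal and friction both act there and drop out.
Ladder weight 15.6×10 = 156 N acts at 4.475 m along the ladder; its horizontal arm is 4.475·cos47.9° = 3 m → τ = 468 N·m clockwise.
Painter: 66.6×10 = 666 N at 5.92 m → arm 3.969 m → τ = 2643 N·m clockwise.
Wall normal N acts horizontally at the top; its moment arm is the height L sinθ = 8.95·sin47.9° = 6.641 m, counterclockwise.
For rotational equilibrium, N × 6.641 = 3111, so N = 468.5 N.
ΣFx = 0 ⇒ f = N_wall = 468.5 N. ΣFy = 0 ⇒ N_floor = 822 N.
μ_min = f / N_floor = 468.5 / 822 = 0.57.

μ_min ≈ 0.57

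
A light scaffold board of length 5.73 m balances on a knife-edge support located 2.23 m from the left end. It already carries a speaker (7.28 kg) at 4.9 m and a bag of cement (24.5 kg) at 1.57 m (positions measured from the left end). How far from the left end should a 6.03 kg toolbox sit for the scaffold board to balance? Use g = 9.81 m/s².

About the knife-edge support (at 2.23 m from the left end):
Speaker: 7.28 × 9.81 = 71.42 N down at 4.9 m → arm 2.67 m, τ = 71.42 × 2.67 = 190.7 N·m clockwise.
Bag of cement: 24.5 × 9.81 = 240.3 N down at 1.57 m → arm 0.66 m, τ = 240.3 × 0.66 = 158.6 N·m counterclockwise.
Net moment of existing loads = 32.1 N·m clockwise.
The toolbox weighs 6.03 × 9.81 = 59.15 N and must supply an equal counterclockwise moment, so its lever arm about the knife-edge support is 32.1 / 59.15 = 0.543 m.
That puts it at 2.23 − 0.543 = 1.69 m from the left end.

x ≈ 1.69 m from the left end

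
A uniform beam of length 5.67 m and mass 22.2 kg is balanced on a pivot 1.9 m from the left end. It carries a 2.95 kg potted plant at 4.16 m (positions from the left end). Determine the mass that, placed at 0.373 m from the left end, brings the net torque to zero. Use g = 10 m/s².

m ≈ 18 kg

Choose the pivot (at 1.9 m from the left end) as the axis so the support reaction has zero arm there.
Beam weight: 22.2 × 10 = 222 N down at 2.835 m → arm 0.935 m, τ = 222 × 0.935 = 207.6 N·m clockwise.
Potted plant: 2.95 × 10 = 29.5 N down at 4.16 m → arm 2.26 m, τ = 29.5 × 2.26 = 66.67 N·m clockwise.
Net moment of known loads = 274.3 N·m clockwise.
An unknown mass m at 0.373 m has arm 1.527 m; its moment is m·g·1.527 counterclockwise.
Setting net torque to zero: m × 10 × 1.527 = 274.3 → m = 274.3 / (10 × 1.527) = 18 kg.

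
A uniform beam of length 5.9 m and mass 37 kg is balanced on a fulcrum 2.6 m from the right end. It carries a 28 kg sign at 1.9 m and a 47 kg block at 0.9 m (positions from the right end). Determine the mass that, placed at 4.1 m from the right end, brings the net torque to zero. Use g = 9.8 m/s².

m ≈ 57.7 kg

Take moments about the fulcrum (at 2.6 m from the right end).
Beam weight: 37 × 9.8 = 362.6 N down at 2.95 m → arm 0.35 m, τ = 362.6 × 0.35 = 126.9 N·m counterclockwise.
Sign: 28 × 9.8 = 274.4 N down at 1.9 m → arm 0.7 m, τ = 274.4 × 0.7 = 192.1 N·m clockwise.
Block: 47 × 9.8 = 460.6 N down at 0.9 m → arm 1.7 m, τ = 460.6 × 1.7 = 783 N·m clockwise.
Net moment of known loads = 848.2 N·m clockwise.
An unknown mass m at 4.1 m has arm 1.5 m; its moment is m·g·1.5 counterclockwise.
For rotational equilibrium, m × 9.8 × 1.5 = 848.2, so m = 848.2 / (9.8 × 1.5) = 57.7 kg.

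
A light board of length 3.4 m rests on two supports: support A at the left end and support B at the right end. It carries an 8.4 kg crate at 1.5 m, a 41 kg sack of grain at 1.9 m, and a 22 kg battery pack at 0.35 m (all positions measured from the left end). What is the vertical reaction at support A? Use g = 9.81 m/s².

R_A ≈ 417 N

Take moments about support B.
Crate: 8.4 × 9.81 = 82.4 N down at 1.5 m → arm 1.9 m, τ = 82.4 × 1.9 = 156.6 N·m counterclockwise.
Sack of grain: 41 × 9.81 = 402.2 N down at 1.9 m → arm 1.5 m, τ = 402.2 × 1.5 = 603.3 N·m counterclockwise.
Battery pack: 22 × 9.81 = 215.8 N down at 0.35 m → arm 3.05 m, τ = 215.8 × 3.05 = 658.2 N·m counterclockwise.
Net load moment about support B = 1418 N·m counterclockwise.
Reaction R at support A is upward at 0 m, arm 3.4 m → moment R × 3.4 clockwise.
For rotational equilibrium, R × 3.4 = 1418, so R = 417 N.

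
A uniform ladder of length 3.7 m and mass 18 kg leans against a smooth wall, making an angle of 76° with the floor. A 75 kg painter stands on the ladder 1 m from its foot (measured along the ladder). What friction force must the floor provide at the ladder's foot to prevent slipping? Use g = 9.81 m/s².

Sum moments about the foot of the ladder (the floor normal and friction both act there and drop out).
Ladder weight 18×9.81 = 176.6 N acts at 1.85 m along the ladder; its horizontal arm is 1.85·cos76° = 0.4476 m → τ = 79.05 N·m clockwise.
Painter: 75×9.81 = 735.8 N at 1 m → arm 0.2419 m → τ = 178 N·m clockwise.
Wall normal N acts horizontally at the top; its moment arm is the height L sinθ = 3.7·sin76° = 3.59 m, counterclockwise.
Στ = 0 ⇒ N × 3.59 = 257.1 ⇒ N = 71.6 N.
ΣFx = 0: friction at the foot balances the wall's push, so f = N_wall = 71.6 N.

f ≈ 71.6 N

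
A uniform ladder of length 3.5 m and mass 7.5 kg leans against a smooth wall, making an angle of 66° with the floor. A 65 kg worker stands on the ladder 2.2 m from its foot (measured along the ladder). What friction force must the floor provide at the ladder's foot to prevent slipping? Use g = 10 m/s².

f ≈ 199 N

About the foot of the ladder:
Ladder weight 7.5×10 = 75 N acts at 1.75 m along the ladder; its horizontal arm is 1.75·cos66° = 0.7118 m → τ = 53.38 N·m clockwise.
Worker: 65×10 = 650 N at 2.2 m → arm 0.8948 m → τ = 581.6 N·m clockwise.
Wall normal N acts horizontally at the top; its moment arm is the height L sinθ = 3.5·sin66° = 3.197 m, counterclockwise.
Στ = 0 ⇒ N × 3.197 = 635 ⇒ N = 199 N.
ΣFx = 0: friction at the foot balances the wall's push, so f = N_wall = 199 N.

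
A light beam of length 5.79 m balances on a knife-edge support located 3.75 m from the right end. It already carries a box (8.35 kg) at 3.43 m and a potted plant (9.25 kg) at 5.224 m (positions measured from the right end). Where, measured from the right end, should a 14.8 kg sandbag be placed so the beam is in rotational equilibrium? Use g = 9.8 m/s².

x ≈ 3.01 m from the right end

Sum moments about the knife-edge support (at 3.75 m from the right end) (the support reaction has zero arm there).
Box: 8.35 × 9.8 = 81.83 N down at 3.43 m → arm 0.32 m, τ = 81.83 × 0.32 = 26.19 N·m clockwise.
Potted plant: 9.25 × 9.8 = 90.65 N down at 5.224 m → arm 1.474 m, τ = 90.65 × 1.474 = 133.6 N·m counterclockwise.
Net moment of existing loads = 107.4 N·m counterclockwise.
The sandbag weighs 14.8 × 9.8 = 145 N and must supply an equal clockwise moment, so its lever arm about the knife-edge support is 107.4 / 145 = 0.741 m.
That puts it at 3.75 − 0.741 = 3.01 m from the right end.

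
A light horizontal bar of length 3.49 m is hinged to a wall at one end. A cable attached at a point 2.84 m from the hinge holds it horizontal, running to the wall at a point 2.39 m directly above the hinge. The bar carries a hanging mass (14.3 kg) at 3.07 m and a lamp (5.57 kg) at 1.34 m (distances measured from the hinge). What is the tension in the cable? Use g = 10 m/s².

T ≈ 281 N

Sum moments about the hinge (the unknown hinge reaction has zero arm there).
Hanging mass: 14.3 × 10 = 143 N down at 3.07 m → arm 3.07 m, τ = 143 × 3.07 = 439 N·m clockwise.
Lamp: 5.57 × 10 = 55.7 N down at 1.34 m → arm 1.34 m, τ = 55.7 × 1.34 = 74.64 N·m clockwise.
Total clockwise load moment = 513.6 N·m.
The cable tension T acts at 2.84 m; only its component perpendicular to the bar, T sinθ, produces torque. sinθ = h/√(h²+d²) = 2.39/√(2.39²+2.84²) = 0.6439.
For rotational equilibrium, T × 2.84 × 0.6439 = 513.6, so T = 513.6 / 1.829 = 281 N.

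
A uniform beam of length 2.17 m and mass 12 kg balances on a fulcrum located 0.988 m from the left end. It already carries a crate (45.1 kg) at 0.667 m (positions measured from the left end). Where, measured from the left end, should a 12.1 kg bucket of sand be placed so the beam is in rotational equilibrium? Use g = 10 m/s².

x ≈ 2.09 m from the left end

Choose the fulcrum (at 0.988 m from the left end) as the axis so the support reaction has zero arm there.
Beam weight: 12 × 10 = 120 N down at 1.085 m → arm 0.097 m, τ = 120 × 0.097 = 11.64 N·m clockwise.
Crate: 45.1 × 10 = 451 N down at 0.667 m → arm 0.321 m, τ = 451 × 0.321 = 144.8 N·m counterclockwise.
Net moment of existing loads = 133.2 N·m counterclockwise.
The bucket of sand weighs 12.1 × 10 = 121 N and must supply an equal clockwise moment, so its lever arm about the fulcrum is 133.2 / 121 = 1.1 m.
That puts it at 0.988 + 1.1 = 2.09 m from the left end.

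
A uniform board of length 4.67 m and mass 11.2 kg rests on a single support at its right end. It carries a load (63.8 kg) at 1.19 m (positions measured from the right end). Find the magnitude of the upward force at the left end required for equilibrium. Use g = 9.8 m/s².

F ≈ 214 N

Choose the right end as the axis so the unknown pivot reaction has zero arm there.
Beam weight: 11.2 × 9.8 = 109.8 N down at 2.335 m → arm 2.335 m, τ = 109.8 × 2.335 = 256.4 N·m counterclockwise.
Load: 63.8 × 9.8 = 625.2 N down at 1.19 m → arm 1.19 m, τ = 625.2 × 1.19 = 744 N·m counterclockwise.
Net moment of the loads = 1000 N·m counterclockwise.
The upward force F acts at the left end, arm 4.67 m, giving F × 4.67 clockwise.
Balancing moments: F × 4.67 = 1000, giving F = 1000 / 4.67 = 214 N.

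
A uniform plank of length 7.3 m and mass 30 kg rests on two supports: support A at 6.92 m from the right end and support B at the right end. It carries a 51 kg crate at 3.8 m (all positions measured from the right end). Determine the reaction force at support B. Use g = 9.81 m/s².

R_B ≈ 365 N

Choose support A as the axis so its reaction then has zero moment arm.
Beam weight: 30 × 9.81 = 294.3 N down at 3.65 m → arm 3.27 m, τ = 294.3 × 3.27 = 962.4 N·m clockwise.
Crate: 51 × 9.81 = 500.3 N down at 3.8 m → arm 3.12 m, τ = 500.3 × 3.12 = 1561 N·m clockwise.
Net load moment about support A = 2523 N·m clockwise.
Reaction R at support B is upward at 0 m, arm 6.92 m → moment R × 6.92 counterclockwise.
Setting net torque to zero: R × 6.92 = 2523 → R = 365 N.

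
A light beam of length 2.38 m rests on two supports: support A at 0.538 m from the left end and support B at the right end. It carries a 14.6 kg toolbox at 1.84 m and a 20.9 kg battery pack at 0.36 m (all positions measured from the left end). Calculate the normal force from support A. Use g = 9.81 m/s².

Sum moments about support B (its reaction then has zero moment arm).
Toolbox: 14.6 × 9.81 = 143.2 N down at 1.84 m → arm 0.54 m, τ = 143.2 × 0.54 = 77.33 N·m counterclockwise.
Battery pack: 20.9 × 9.81 = 205 N down at 0.36 m → arm 2.02 m, τ = 205 × 2.02 = 414.1 N·m counterclockwise.
Net load moment about support B = 491.4 N·m counterclockwise.
Reaction R at support A is upward at 0.538 m, arm 1.842 m → moment R × 1.842 clockwise.
Setting net torque to zero: R × 1.842 = 491.4 → R = 267 N.

R_A ≈ 267 N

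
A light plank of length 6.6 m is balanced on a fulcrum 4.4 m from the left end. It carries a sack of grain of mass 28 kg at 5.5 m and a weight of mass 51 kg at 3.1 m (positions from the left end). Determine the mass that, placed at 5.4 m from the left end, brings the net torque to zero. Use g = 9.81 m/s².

m ≈ 35.5 kg

Taking torques about the fulcrum (at 4.4 m from the left end):
Sack of grain: 28 × 9.81 = 274.7 N down at 5.5 m → arm 1.1 m, τ = 274.7 × 1.1 = 302.2 N·m clockwise.
Weight: 51 × 9.81 = 500.3 N down at 3.1 m → arm 1.3 m, τ = 500.3 × 1.3 = 650.4 N·m counterclockwise.
Net moment of known loads = 348.2 N·m counterclockwise.
An unknown mass m at 5.4 m has arm 1 m; its moment is m·g·1 clockwise.
Balancing moments: m × 9.81 × 1 = 348.2, giving m = 348.2 / (9.81 × 1) = 35.5 kg.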